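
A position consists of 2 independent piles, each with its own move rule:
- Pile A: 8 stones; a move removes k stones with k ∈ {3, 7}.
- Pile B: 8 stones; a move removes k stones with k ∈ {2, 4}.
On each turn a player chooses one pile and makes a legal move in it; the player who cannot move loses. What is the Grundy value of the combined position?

3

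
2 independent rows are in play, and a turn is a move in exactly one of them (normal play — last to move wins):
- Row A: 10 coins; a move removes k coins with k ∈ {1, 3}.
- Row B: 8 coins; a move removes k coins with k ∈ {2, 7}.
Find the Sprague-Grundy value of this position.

Build the Grundy sequence for row A with g(k) = mex{g(k−s) : s ∈ {1, 3}, s ≤ k}:
g(0) = mex{} = 0
g(1) = mex{0} = 1
g(2) = mex{1} = 0
g(3) = mex{0} = 1
g(4) = mex{1} = 0
g(5) = mex{0} = 1
g(6) = mex{1} = 0
g(7) = mex{0} = 1
g(8) = mex{1} = 0
g(9) = mex{0} = 1
g(10) = mex{1} = 0
So g(10) = 0.
For row B, compute g(0), g(1), … with moves {2, 7}:
g(0) = mex{} = 0
g(1) = mex{} = 0
g(2) = mex{0} = 1
g(3) = mex{0} = 1
g(4) = mex{1} = 0
g(5) = mex{1} = 0
g(6) = mex{0} = 1
g(7) = mex{0} = 1
g(8) = mex{0,1} = 2
So g(8) = 2.
The value of a disjunctive sum is the nim-sum of the parts.
Combined value = 0 XOR 2 = 2.

2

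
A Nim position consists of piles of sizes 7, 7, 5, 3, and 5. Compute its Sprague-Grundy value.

Compute the nim-sum pairwise:
7 XOR 7 = 0
0 XOR 5 = 5
5 XOR 3 = 6
6 XOR 5 = 3

3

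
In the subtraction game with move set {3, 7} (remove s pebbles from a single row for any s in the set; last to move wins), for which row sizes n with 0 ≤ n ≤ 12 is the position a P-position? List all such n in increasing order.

0, 1, 2, 6, 10, 11, 12

Grundy values for subtraction set {3, 7}:
g(0) = mex{} = 0
g(1) = mex{} = 0
g(2) = mex{} = 0
g(3) = mex{0} = 1
g(4) = mex{0} = 1
g(5) = mex{0} = 1
g(6) = mex{1} = 0
g(7) = mex{0,1} = 2
g(8) = mex{0,1} = 2
g(9) = mex{0} = 1
g(10) = mex{1,2} = 0
g(11) = mex{1,2} = 0
g(12) = mex{1} = 0
The P-positions (g = 0) in 0..12 are 0, 1, 2, 6, 10, 11, 12.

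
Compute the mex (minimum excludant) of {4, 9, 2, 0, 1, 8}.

3

The values 0, 1, 2 are all present; 3 is the first non-negative integer missing from the set.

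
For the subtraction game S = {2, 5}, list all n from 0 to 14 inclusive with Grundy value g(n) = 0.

Build the Grundy sequence with g(k) = mex{g(k−s) : s ∈ {2, 5}, s ≤ k}:
k:     0  1  2  3  4  5  6  7  8  9 10 11 12 13 14
g(k):  0  0  1  1  0  2  1  0  0  1  1  0  2  1  0
The P-positions (g = 0) in 0..14 are 0, 1, 4, 7, 8, 11, 14.

0, 1, 4, 7, 8, 11, 14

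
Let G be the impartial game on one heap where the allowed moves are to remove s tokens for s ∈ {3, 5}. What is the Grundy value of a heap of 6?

2

Compute g(0), g(1), … for moves {3, 5}:
g(0) = mex{} = 0
g(1) = mex{} = 0
g(2) = mex{} = 0
g(3) = mex{0} = 1
g(4) = mex{0} = 1
g(5) = mex{0} = 1
g(6) = mex{0,1} = 2
So g(6) = 2.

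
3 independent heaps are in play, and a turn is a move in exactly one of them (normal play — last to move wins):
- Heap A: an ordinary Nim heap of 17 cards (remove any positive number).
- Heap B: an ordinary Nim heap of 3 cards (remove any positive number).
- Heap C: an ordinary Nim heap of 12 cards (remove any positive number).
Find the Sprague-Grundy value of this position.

30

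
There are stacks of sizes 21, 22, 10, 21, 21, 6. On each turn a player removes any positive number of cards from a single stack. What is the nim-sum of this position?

15

Nim-sum: 21 ^ 22 ^ 10 ^ 21 ^ 21 ^ 6 = 15.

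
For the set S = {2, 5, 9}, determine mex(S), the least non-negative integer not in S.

0

0 is not in the set, so the mex is 0.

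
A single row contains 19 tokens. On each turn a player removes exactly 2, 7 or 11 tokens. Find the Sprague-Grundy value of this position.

0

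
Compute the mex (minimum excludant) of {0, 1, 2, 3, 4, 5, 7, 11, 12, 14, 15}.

6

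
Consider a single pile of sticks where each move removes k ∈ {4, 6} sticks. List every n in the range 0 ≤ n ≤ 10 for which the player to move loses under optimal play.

Grundy values for subtraction set {4, 6}:
k:     0  1  2  3  4  5  6  7  8  9 10
g(k):  0  0  0  0  1  1  1  1  2  2  0
The P-positions (g = 0) in 0..10 are 0, 1, 2, 3, 10.

0, 1, 2, 3, 10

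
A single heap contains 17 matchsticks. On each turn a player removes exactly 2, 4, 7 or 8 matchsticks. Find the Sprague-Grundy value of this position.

Compute g(0), g(1), … for moves {2, 4, 7, 8}:
k:     0  1  2  3  4  5  6  7  8  9 10 11 12 13 14 15 16 17
g(k):  0  0  1  1  2  2  0  3  1  4  2  0  0  1  1  2  2  0
So g(17) = 0.

0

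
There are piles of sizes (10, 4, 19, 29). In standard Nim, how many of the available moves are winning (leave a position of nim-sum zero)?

Nim-sum: 10 XOR 4 XOR 19 XOR 29 = 0.
The nim-sum is already 0, so every move leaves a nonzero nim-sum — there are no winning moves.

0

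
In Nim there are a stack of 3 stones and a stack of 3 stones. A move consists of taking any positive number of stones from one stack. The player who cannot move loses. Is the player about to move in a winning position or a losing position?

Losing position

Compute the nim-sum pairwise:
3 ⊕ 3 = 0
The nim-sum is 0, so this is a P-position: the player to move is in a losing position under optimal play.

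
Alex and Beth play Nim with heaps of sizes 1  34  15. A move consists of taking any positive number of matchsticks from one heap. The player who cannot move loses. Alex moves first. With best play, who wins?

Alex wins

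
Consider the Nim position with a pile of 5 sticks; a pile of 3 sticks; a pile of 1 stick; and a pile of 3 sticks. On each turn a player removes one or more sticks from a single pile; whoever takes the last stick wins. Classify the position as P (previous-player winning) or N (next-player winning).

Bitwise XOR of the heap sizes:
  101  (5)
  011  (3)
  001  (1)
  011  (3)
  ---
  100  (4)
The nim-sum is 4 ≠ 0, so this is an N-position: the player to move can win.

N-position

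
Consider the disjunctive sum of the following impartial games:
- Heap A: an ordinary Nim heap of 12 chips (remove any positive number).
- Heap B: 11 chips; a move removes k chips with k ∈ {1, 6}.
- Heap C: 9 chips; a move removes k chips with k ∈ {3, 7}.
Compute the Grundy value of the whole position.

13

Heap A is a plain Nim heap of size 12, so its Grundy value is 12.
Grundy values for heap B (subtraction set {1, 6}):
g(0) = mex{} = 0
g(1) = mex{0} = 1
g(2) = mex{1} = 0
g(3) = mex{0} = 1
g(4) = mex{1} = 0
g(5) = mex{0} = 1
g(6) = mex{0,1} = 2
g(7) = mex{1,2} = 0
g(8) = mex{0} = 1
g(9) = mex{1} = 0
g(10) = mex{0} = 1
g(11) = mex{1} = 0
So g(11) = 0.
Grundy values for heap C (subtraction set {3, 7}):
g(0) = mex{} = 0
g(1) = mex{} = 0
g(2) = mex{} = 0
g(3) = mex{0} = 1
g(4) = mex{0} = 1
g(5) = mex{0} = 1
g(6) = mex{1} = 0
g(7) = mex{0,1} = 2
g(8) = mex{0,1} = 2
g(9) = mex{0} = 1
So g(9) = 1.
The value of a disjunctive sum is the nim-sum of the parts.
Combined value = 12 ⊕ 0 ⊕ 1 = 13.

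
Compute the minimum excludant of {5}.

0 is not in the set, so the mex is 0.

0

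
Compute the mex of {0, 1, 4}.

The values 0, 1 are all present; 2 is the first non-negative integer missing from the set.

2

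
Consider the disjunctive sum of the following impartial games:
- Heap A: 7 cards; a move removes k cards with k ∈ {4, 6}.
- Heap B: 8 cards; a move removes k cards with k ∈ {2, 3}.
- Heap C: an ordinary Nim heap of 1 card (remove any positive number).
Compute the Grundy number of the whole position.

1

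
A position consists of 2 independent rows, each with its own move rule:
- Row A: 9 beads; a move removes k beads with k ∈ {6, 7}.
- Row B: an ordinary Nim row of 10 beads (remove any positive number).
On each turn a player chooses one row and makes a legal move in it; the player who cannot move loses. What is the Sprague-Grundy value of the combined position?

11

For row A, compute g(0), g(1), … with moves {6, 7}:
k:     0  1  2  3  4  5  6  7  8  9
g(k):  0  0  0  0  0  0  1  1  1  1
So g(9) = 1.
Row B is a plain Nim row of size 10, so its Grundy value is 10.
The value of a disjunctive sum is the nim-sum of the parts.
Combined value = 1 ⊕ 10 = 11.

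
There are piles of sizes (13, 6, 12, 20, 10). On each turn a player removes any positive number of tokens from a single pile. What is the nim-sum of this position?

Nim-sum: 13 ⊕ 6 ⊕ 12 ⊕ 20 ⊕ 10 = 25.

25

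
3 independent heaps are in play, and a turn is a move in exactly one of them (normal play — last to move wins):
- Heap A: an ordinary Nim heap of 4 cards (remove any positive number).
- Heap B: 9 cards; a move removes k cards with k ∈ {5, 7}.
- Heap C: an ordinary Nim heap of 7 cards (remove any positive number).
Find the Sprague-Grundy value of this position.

Heap A is a plain Nim heap of size 4, so its Grundy value is 4.
For heap B, compute g(0), g(1), … with moves {5, 7}:
k:     0  1  2  3  4  5  6  7  8  9
g(k):  0  0  0  0  0  1  1  1  1  1
So g(9) = 1.
Heap C is a plain Nim heap of size 7, so its Grundy value is 7.
By the Sprague-Grundy theorem, the Grundy value of a sum of independent games is the XOR of the component values.
Combined value = 4 XOR 1 XOR 7 = 2.

2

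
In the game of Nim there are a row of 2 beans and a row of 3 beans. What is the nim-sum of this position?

1

Nim-sum: 2 ^ 3 = 1.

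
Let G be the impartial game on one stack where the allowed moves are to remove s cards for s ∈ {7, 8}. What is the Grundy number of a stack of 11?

1

Grundy values for subtraction set {7, 8}:
g(0) = mex{} = 0
g(1) = mex{} = 0
g(2) = mex{} = 0
g(3) = mex{} = 0
g(4) = mex{} = 0
g(5) = mex{} = 0
g(6) = mex{} = 0
g(7) = mex{0} = 1
g(8) = mex{0} = 1
g(9) = mex{0} = 1
g(10) = mex{0} = 1
g(11) = mex{0} = 1
So g(11) = 1.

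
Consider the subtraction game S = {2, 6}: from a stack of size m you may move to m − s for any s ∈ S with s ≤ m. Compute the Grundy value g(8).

0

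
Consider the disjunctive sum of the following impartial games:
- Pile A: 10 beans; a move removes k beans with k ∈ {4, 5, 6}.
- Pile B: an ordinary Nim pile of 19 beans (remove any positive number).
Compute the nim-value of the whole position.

19

Grundy values for pile A (subtraction set {4, 5, 6}):
k:     0  1  2  3  4  5  6  7  8  9 10
g(k):  0  0  0  0  1  1  1  1  2  2  0
So g(10) = 0.
Pile B is a plain Nim pile of size 19, so its Grundy value is 19.
By the Sprague-Grundy theorem, the Grundy value of a sum of independent games is the XOR of the component values.
Combined value = 0 ⊕ 19 = 19.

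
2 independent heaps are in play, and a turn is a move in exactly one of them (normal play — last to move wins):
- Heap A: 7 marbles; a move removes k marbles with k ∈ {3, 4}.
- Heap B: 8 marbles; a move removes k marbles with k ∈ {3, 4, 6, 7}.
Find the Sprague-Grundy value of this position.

Grundy values for heap A (subtraction set {3, 4}):
k:     0  1  2  3  4  5  6  7
g(k):  0  0  0  1  1  1  2  0
So g(7) = 0.
For heap B, compute g(0), g(1), … with moves {3, 4, 6, 7}:
g(0) = mex{} = 0
g(1) = mex{} = 0
g(2) = mex{} = 0
g(3) = mex{0} = 1
g(4) = mex{0} = 1
g(5) = mex{0} = 1
g(6) = mex{0,1} = 2
g(7) = mex{0,1} = 2
g(8) = mex{0,1} = 2
So g(8) = 2.
The value of a disjunctive sum is the nim-sum of the parts.
Combined value = 0 XOR 2 = 2.

2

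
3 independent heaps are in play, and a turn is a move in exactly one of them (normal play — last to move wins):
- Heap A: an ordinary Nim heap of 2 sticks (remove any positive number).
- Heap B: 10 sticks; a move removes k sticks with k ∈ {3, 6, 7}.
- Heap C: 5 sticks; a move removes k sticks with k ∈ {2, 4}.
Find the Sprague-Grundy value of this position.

0

Heap A is a plain Nim heap of size 2, so its Grundy value is 2.
Grundy values for heap B (subtraction set {3, 6, 7}):
g(0) = mex{} = 0
g(1) = mex{} = 0
g(2) = mex{} = 0
g(3) = mex{0} = 1
g(4) = mex{0} = 1
g(5) = mex{0} = 1
g(6) = mex{0,1} = 2
g(7) = mex{0,1} = 2
g(8) = mex{0,1} = 2
g(9) = mex{0,1,2} = 3
g(10) = mex{1,2} = 0
So g(10) = 0.
For heap C, compute g(0), g(1), … with moves {2, 4}:
k:     0  1  2  3  4  5
g(k):  0  0  1  1  2  2
So g(5) = 2.
The value of a disjunctive sum is the nim-sum of the parts.
Combined value = 2 ⊕ 0 ⊕ 2 = 0.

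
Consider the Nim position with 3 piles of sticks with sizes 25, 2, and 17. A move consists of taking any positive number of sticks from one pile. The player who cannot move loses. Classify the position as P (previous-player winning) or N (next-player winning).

N-position

Bitwise XOR of the heap sizes:
  11001  (25)
  00010  (2)
  10001  (17)
  -----
  01010  (10)
The nim-sum is 10 ≠ 0, so this is an N-position: the player to move can win.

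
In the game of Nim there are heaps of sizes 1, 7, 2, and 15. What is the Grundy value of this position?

11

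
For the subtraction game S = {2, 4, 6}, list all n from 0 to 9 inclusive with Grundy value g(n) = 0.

0, 1, 8, 9

Compute g(0), g(1), … for moves {2, 4, 6}:
g(0) = mex{} = 0
g(1) = mex{} = 0
g(2) = mex{0} = 1
g(3) = mex{0} = 1
g(4) = mex{0,1} = 2
g(5) = mex{0,1} = 2
g(6) = mex{0,1,2} = 3
g(7) = mex{0,1,2} = 3
g(8) = mex{1,2,3} = 0
g(9) = mex{1,2,3} = 0
The P-positions (g = 0) in 0..9 are 0, 1, 8, 9.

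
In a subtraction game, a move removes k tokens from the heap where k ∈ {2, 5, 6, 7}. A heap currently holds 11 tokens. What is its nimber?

Build the Grundy sequence with g(k) = mex{g(k−s) : s ∈ {2, 5, 6, 7}, s ≤ k}:
k:     0  1  2  3  4  5  6  7  8  9 10 11
g(k):  0  0  1  1  0  2  1  3  2  2  3  3
So g(11) = 3.

3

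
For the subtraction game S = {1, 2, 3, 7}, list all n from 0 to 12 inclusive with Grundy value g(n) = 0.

Compute g(0), g(1), … for moves {1, 2, 3, 7}:
g(0) = mex{} = 0
g(1) = mex{0} = 1
g(2) = mex{0,1} = 2
g(3) = mex{0,1,2} = 3
g(4) = mex{1,2,3} = 0
g(5) = mex{0,2,3} = 1
g(6) = mex{0,1,3} = 2
g(7) = mex{0,1,2} = 3
g(8) = mex{1,2,3} = 0
g(9) = mex{0,2,3} = 1
g(10) = mex{0,1,3} = 2
g(11) = mex{0,1,2} = 3
g(12) = mex{1,2,3} = 0
The P-positions (g = 0) in 0..12 are 0, 4, 8, 12.

0, 4, 8, 12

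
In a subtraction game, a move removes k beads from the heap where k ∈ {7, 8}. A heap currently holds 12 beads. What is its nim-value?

Compute g(0), g(1), … for moves {7, 8}:
k:     0  1  2  3  4  5  6  7  8  9 10 11 12
g(k):  0  0  0  0  0  0  0  1  1  1  1  1  1
So g(12) = 1.

1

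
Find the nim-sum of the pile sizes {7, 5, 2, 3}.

Nim-sum: 7 XOR 5 XOR 2 XOR 3 = 3.

3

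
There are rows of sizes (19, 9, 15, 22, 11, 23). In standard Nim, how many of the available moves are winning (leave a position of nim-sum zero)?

3

Compute the nim-sum pairwise:
19 ⊕ 9 = 26
26 ⊕ 15 = 21
21 ⊕ 22 = 3
3 ⊕ 11 = 8
8 ⊕ 23 = 31
The overall nim-sum is X = 31. A row of size p has a winning move iff p XOR X < p (reduce it to p XOR X).
  19: 19 XOR 31 = 12 < 19 — winning move (to 12).
  9: 9 XOR 31 = 22 ≥ 9 — no move.
  15: 15 XOR 31 = 16 ≥ 15 — no move.
  22: 22 XOR 31 = 9 < 22 — winning move (to 9).
  11: 11 XOR 31 = 20 ≥ 11 — no move.
  23: 23 XOR 31 = 8 < 23 — winning move (to 8).
That gives 3 winning moves.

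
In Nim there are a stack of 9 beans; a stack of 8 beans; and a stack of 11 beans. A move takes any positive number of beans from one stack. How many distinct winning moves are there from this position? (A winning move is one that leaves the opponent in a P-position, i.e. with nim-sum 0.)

3

Compute the nim-sum pairwise:
9 ^ 8 = 1
1 ^ 11 = 10
The overall nim-sum is X = 10. A stack of size p has a winning move iff p XOR X < p (reduce it to p XOR X).
  9: 9 XOR 10 = 3 < 9 — winning move (to 3).
  8: 8 XOR 10 = 2 < 8 — winning move (to 2).
  11: 11 XOR 10 = 1 < 11 — winning move (to 1).
That gives 3 winning moves.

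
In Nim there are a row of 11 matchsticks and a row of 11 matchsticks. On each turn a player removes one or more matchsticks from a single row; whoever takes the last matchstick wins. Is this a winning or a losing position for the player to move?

Losing position

Nim-sum: 11 XOR 11 = 0.
The nim-sum is 0, so this is a P-position: the player to move is in a losing position under optimal play.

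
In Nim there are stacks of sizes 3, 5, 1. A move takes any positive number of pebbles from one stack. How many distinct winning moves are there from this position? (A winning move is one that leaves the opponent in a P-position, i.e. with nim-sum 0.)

Compute the nim-sum pairwise:
3 ⊕ 5 = 6
6 ⊕ 1 = 7
The overall nim-sum is X = 7. A stack of size p has a winning move iff p XOR X < p (reduce it to p XOR X).
  3: 3 XOR 7 = 4 ≥ 3 — no move.
  5: 5 XOR 7 = 2 < 5 — winning move (to 2).
  1: 1 XOR 7 = 6 ≥ 1 — no move.
That gives 1 winning move.

1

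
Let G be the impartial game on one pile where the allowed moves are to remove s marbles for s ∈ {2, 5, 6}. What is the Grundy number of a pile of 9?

2

Compute g(0), g(1), … for moves {2, 5, 6}:
g(0) = mex{} = 0
g(1) = mex{} = 0
g(2) = mex{0} = 1
g(3) = mex{0} = 1
g(4) = mex{1} = 0
g(5) = mex{0,1} = 2
g(6) = mex{0} = 1
g(7) = mex{0,1,2} = 3
g(8) = mex{1} = 0
g(9) = mex{0,1,3} = 2
So g(9) = 2.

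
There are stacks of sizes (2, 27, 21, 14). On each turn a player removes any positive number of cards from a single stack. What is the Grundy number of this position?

In binary:
  00010  (2)
  11011  (27)
  10101  (21)
  01110  (14)
  -----
  00010  (2)

2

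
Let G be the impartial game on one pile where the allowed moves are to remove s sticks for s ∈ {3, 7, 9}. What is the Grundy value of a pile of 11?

Compute g(0), g(1), … for moves {3, 7, 9}:
g(0) = mex{} = 0
g(1) = mex{} = 0
g(2) = mex{} = 0
g(3) = mex{0} = 1
g(4) = mex{0} = 1
g(5) = mex{0} = 1
g(6) = mex{1} = 0
g(7) = mex{0,1} = 2
g(8) = mex{0,1} = 2
g(9) = mex{0} = 1
g(10) = mex{0,1,2} = 3
g(11) = mex{0,1,2} = 3
So g(11) = 3.

3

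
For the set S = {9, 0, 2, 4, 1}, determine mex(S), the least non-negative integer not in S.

3

The values 0, 1, 2 are all present; 3 is the first non-negative integer missing from the set.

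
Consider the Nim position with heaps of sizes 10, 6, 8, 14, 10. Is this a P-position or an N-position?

Compute the nim-sum pairwise:
10 ⊕ 6 = 12
12 ⊕ 8 = 4
4 ⊕ 14 = 10
10 ⊕ 10 = 0
The nim-sum is 0, so this is a P-position: the player to move is in a losing position under optimal play.

P-position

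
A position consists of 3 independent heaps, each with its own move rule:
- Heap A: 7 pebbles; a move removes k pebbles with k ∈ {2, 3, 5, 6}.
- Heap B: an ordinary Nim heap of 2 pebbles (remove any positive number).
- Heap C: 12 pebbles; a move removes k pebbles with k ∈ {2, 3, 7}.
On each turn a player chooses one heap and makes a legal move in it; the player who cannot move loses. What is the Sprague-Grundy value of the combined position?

0

For heap A, compute g(0), g(1), … with moves {2, 3, 5, 6}:
g(0) = mex{} = 0
g(1) = mex{} = 0
g(2) = mex{0} = 1
g(3) = mex{0} = 1
g(4) = mex{0,1} = 2
g(5) = mex{0,1} = 2
g(6) = mex{0,1,2} = 3
g(7) = mex{0,1,2} = 3
So g(7) = 3.
Heap B is a plain Nim heap of size 2, so its Grundy value is 2.
For heap C, compute g(0), g(1), … with moves {2, 3, 7}:
k:     0  1  2  3  4  5  6  7  8  9 10 11 12
g(k):  0  0  1  1  2  0  0  1  1  2  0  0  1
So g(12) = 1.
By the Sprague-Grundy theorem, the Grundy value of a sum of independent games is the XOR of the component values.
Combined value = 3 XOR 2 XOR 1 = 0.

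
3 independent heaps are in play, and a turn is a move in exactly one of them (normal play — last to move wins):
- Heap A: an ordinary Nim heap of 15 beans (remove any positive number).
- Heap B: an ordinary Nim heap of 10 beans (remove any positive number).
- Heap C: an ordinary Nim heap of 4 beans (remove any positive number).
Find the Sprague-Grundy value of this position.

1

Heap A is a plain Nim heap of size 15, so its Grundy value is 15.
Heap B is a plain Nim heap of size 10, so its Grundy value is 10.
Heap C is a plain Nim heap of size 4, so its Grundy value is 4.
By the Sprague-Grundy theorem, the Grundy value of a sum of independent games is the XOR of the component values.
Combined value = 15 ⊕ 10 ⊕ 4 = 1.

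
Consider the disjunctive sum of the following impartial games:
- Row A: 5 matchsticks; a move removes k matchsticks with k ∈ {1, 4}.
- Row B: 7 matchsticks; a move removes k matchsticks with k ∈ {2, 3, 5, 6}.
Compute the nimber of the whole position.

Grundy values for row A (subtraction set {1, 4}):
k:     0  1  2  3  4  5
g(k):  0  1  0  1  2  0
So g(5) = 0.
Grundy values for row B (subtraction set {2, 3, 5, 6}):
g(0) = mex{} = 0
g(1) = mex{} = 0
g(2) = mex{0} = 1
g(3) = mex{0} = 1
g(4) = mex{0,1} = 2
g(5) = mex{0,1} = 2
g(6) = mex{0,1,2} = 3
g(7) = mex{0,1,2} = 3
So g(7) = 3.
The value of a disjunctive sum is the nim-sum of the parts.
Combined value = 0 XOR 3 = 3.

3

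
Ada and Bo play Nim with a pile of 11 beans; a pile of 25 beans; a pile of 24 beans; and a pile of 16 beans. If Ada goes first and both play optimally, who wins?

Ada wins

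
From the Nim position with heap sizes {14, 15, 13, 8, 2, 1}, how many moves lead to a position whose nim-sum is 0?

3

Compute the nim-sum pairwise:
14 ⊕ 15 = 1
1 ⊕ 13 = 12
12 ⊕ 8 = 4
4 ⊕ 2 = 6
6 ⊕ 1 = 7
The overall nim-sum is X = 7. A heap of size p has a winning move iff p XOR X < p (reduce it to p XOR X).
  14: 14 XOR 7 = 9 < 14 — winning move (to 9).
  15: 15 XOR 7 = 8 < 15 — winning move (to 8).
  13: 13 XOR 7 = 10 < 13 — winning move (to 10).
  8: 8 XOR 7 = 15 ≥ 8 — no move.
  2: 2 XOR 7 = 5 ≥ 2 — no move.
  1: 1 XOR 7 = 6 ≥ 1 — no move.
That gives 3 winning moves.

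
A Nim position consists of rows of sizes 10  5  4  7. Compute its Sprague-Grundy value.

Compute the nim-sum pairwise:
10 ^ 5 = 15
15 ^ 4 = 11
11 ^ 7 = 12

12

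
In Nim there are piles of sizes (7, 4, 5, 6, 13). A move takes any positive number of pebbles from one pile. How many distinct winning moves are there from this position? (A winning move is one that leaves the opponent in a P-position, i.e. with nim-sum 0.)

1

In binary:
  0111  (7)
  0100  (4)
  0101  (5)
  0110  (6)
  1101  (13)
  ----
  1101  (13)
The overall nim-sum is X = 13. A pile of size p has a winning move iff p XOR X < p (reduce it to p XOR X).
  7: 7 XOR 13 = 10 ≥ 7 — no move.
  4: 4 XOR 13 = 9 ≥ 4 — no move.
  5: 5 XOR 13 = 8 ≥ 5 — no move.
  6: 6 XOR 13 = 11 ≥ 6 — no move.
  13: 13 XOR 13 = 0 < 13 — winning move (to 0).
That gives 1 winning move.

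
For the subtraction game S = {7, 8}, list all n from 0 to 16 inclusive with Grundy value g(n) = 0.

0, 1, 2, 3, 4, 5, 6, 15, 16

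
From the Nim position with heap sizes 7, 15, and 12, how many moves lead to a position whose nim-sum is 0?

Write each in binary and XOR column by column:
  0111  (7)
  1111  (15)
  1100  (12)
  ----
  0100  (4)
The overall nim-sum is X = 4. A heap of size p has a winning move iff p XOR X < p (reduce it to p XOR X).
  7: 7 XOR 4 = 3 < 7 — winning move (to 3).
  15: 15 XOR 4 = 11 < 15 — winning move (to 11).
  12: 12 XOR 4 = 8 < 12 — winning move (to 8).
That gives 3 winning moves.

3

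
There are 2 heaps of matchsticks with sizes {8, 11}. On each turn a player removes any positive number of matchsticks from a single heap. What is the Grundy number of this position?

3

Nim-sum: 8 ⊕ 11 = 3.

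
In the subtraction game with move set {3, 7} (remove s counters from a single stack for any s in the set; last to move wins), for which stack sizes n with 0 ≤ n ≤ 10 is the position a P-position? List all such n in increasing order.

0, 1, 2, 6, 10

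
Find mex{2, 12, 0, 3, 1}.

The values 0, 1, 2, 3 are all present; 4 is the first non-negative integer missing from the set.

4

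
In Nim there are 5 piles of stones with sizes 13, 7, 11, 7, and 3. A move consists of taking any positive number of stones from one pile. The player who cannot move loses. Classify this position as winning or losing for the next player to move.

Nim-sum: 13 XOR 7 XOR 11 XOR 7 XOR 3 = 5.
The nim-sum is 5 ≠ 0, so this is an N-position: the player to move can win.

Winning position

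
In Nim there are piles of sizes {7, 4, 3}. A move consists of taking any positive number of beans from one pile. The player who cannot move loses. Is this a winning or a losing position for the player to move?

Losing position

Compute the nim-sum pairwise:
7 ^ 4 = 3
3 ^ 3 = 0
The nim-sum is 0, so this is a P-position: the player to move is in a losing position under optimal play.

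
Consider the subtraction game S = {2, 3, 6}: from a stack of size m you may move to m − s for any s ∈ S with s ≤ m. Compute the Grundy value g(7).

Compute g(0), g(1), … for moves {2, 3, 6}:
k:     0  1  2  3  4  5  6  7
g(k):  0  0  1  1  2  0  3  1
So g(7) = 1.

1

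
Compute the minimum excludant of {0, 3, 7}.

0 is in the set but 1 is not, so the mex is 1.

1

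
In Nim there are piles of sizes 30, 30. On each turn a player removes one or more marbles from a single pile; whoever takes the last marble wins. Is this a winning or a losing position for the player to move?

Nim-sum: 30 XOR 30 = 0.
The nim-sum is 0, so this is a P-position: the player to move is in a losing position under optimal play.

Losing position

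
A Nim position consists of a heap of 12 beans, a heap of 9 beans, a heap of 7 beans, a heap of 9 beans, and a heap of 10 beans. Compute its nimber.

1

Nim-sum: 12 ^ 9 ^ 7 ^ 9 ^ 10 = 1.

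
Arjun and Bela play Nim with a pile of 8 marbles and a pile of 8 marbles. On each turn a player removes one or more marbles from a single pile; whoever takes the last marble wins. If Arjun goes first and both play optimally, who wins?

Nim-sum: 8 ⊕ 8 = 0.
The nim-sum is 0, so this is a P-position: the player to move is in a losing position under optimal play; Arjun is about to move from it and so loses — Bela wins.

Bela wins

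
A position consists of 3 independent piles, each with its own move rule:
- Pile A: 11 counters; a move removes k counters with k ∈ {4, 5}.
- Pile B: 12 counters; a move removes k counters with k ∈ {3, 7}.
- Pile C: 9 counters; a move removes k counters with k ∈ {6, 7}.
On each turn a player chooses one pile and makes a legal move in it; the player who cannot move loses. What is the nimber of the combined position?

1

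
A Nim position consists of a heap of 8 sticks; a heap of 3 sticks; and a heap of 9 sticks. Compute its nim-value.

Nim-sum: 8 XOR 3 XOR 9 = 2.

2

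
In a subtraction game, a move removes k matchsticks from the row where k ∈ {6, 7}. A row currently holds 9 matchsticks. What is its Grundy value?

Grundy values for subtraction set {6, 7}:
k:     0  1  2  3  4  5  6  7  8  9
g(k):  0  0  0  0  0  0  1  1  1  1
So g(9) = 1.

1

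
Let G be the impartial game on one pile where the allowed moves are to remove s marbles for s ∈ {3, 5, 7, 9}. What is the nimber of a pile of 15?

Grundy values for subtraction set {3, 5, 7, 9}:
k:     0  1  2  3  4  5  6  7  8  9 10 11 12 13 14 15
g(k):  0  0  0  1  1  1  2  2  2  3  3  3  0  0  0  1
So g(15) = 1.

1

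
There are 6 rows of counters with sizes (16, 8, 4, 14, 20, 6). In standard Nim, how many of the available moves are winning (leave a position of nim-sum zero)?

Nim-sum: 16 ^ 8 ^ 4 ^ 14 ^ 20 ^ 6 = 0.
The nim-sum is already 0, so every move leaves a nonzero nim-sum — there are no winning moves.

0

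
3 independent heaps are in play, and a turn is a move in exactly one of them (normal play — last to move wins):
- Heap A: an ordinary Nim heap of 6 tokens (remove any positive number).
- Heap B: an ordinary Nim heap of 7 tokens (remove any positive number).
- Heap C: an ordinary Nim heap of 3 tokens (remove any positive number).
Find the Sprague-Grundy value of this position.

2

Heap A is a plain Nim heap of size 6, so its Grundy value is 6.
Heap B is a plain Nim heap of size 7, so its Grundy value is 7.
Heap C is a plain Nim heap of size 3, so its Grundy value is 3.
By the Sprague-Grundy theorem, the Grundy value of a sum of independent games is the XOR of the component values.
Combined value = 6 ⊕ 7 ⊕ 3 = 2.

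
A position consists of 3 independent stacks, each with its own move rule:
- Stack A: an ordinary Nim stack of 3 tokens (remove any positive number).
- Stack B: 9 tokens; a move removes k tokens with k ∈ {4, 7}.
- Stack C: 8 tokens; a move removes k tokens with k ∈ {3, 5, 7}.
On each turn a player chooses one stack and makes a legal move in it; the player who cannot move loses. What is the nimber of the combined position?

3

Stack A is a plain Nim stack of size 3, so its Grundy value is 3.
Build the Grundy sequence for stack B with g(k) = mex{g(k−s) : s ∈ {4, 7}, s ≤ k}:
g(0) = mex{} = 0
g(1) = mex{} = 0
g(2) = mex{} = 0
g(3) = mex{} = 0
g(4) = mex{0} = 1
g(5) = mex{0} = 1
g(6) = mex{0} = 1
g(7) = mex{0} = 1
g(8) = mex{0,1} = 2
g(9) = mex{0,1} = 2
So g(9) = 2.
For stack C, compute g(0), g(1), … with moves {3, 5, 7}:
k:     0  1  2  3  4  5  6  7  8
g(k):  0  0  0  1  1  1  2  2  2
So g(8) = 2.
By the Sprague-Grundy theorem, the Grundy value of a sum of independent games is the XOR of the component values.
Combined value = 3 XOR 2 XOR 2 = 3.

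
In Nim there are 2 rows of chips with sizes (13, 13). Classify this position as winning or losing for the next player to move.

Nim-sum: 13 ^ 13 = 0.
The nim-sum is 0, so this is a P-position: the player to move is in a losing position under optimal play.

Losing position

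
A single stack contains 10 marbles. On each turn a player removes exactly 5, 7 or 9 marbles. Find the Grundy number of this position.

Grundy values for subtraction set {5, 7, 9}:
g(0) = mex{} = 0
g(1) = mex{} = 0
g(2) = mex{} = 0
g(3) = mex{} = 0
g(4) = mex{} = 0
g(5) = mex{0} = 1
g(6) = mex{0} = 1
g(7) = mex{0} = 1
g(8) = mex{0} = 1
g(9) = mex{0} = 1
g(10) = mex{0,1} = 2
So g(10) = 2.

2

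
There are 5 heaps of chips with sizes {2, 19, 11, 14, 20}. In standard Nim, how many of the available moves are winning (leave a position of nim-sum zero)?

0

Bitwise XOR of the heap sizes:
  00010  (2)
  10011  (19)
  01011  (11)
  01110  (14)
  10100  (20)
  -----
  00000  (0)
The nim-sum is already 0, so every move leaves a nonzero nim-sum — there are no winning moves.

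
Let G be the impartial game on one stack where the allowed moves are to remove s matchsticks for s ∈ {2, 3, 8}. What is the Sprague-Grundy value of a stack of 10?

Build the Grundy sequence with g(k) = mex{g(k−s) : s ∈ {2, 3, 8}, s ≤ k}:
g(0) = mex{} = 0
g(1) = mex{} = 0
g(2) = mex{0} = 1
g(3) = mex{0} = 1
g(4) = mex{0,1} = 2
g(5) = mex{1} = 0
g(6) = mex{1,2} = 0
g(7) = mex{0,2} = 1
g(8) = mex{0} = 1
g(9) = mex{0,1} = 2
g(10) = mex{1} = 0
So g(10) = 0.

0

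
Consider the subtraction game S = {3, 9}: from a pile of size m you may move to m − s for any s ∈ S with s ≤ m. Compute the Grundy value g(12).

Build the Grundy sequence with g(k) = mex{g(k−s) : s ∈ {3, 9}, s ≤ k}:
g(0) = mex{} = 0
g(1) = mex{} = 0
g(2) = mex{} = 0
g(3) = mex{0} = 1
g(4) = mex{0} = 1
g(5) = mex{0} = 1
g(6) = mex{1} = 0
g(7) = mex{1} = 0
g(8) = mex{1} = 0
g(9) = mex{0} = 1
g(10) = mex{0} = 1
g(11) = mex{0} = 1
g(12) = mex{1} = 0
So g(12) = 0.

0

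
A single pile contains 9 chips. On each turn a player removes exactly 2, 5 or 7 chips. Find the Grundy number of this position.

2

Grundy values for subtraction set {2, 5, 7}:
k:     0  1  2  3  4  5  6  7  8  9
g(k):  0  0  1  1  0  2  1  3  2  2
So g(9) = 2.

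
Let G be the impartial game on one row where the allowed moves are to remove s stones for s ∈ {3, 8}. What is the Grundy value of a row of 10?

Grundy values for subtraction set {3, 8}:
g(0) = mex{} = 0
g(1) = mex{} = 0
g(2) = mex{} = 0
g(3) = mex{0} = 1
g(4) = mex{0} = 1
g(5) = mex{0} = 1
g(6) = mex{1} = 0
g(7) = mex{1} = 0
g(8) = mex{0,1} = 2
g(9) = mex{0} = 1
g(10) = mex{0} = 1
So g(10) = 1.

1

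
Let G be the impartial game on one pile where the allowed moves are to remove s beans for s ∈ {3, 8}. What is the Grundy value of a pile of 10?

Build the Grundy sequence with g(k) = mex{g(k−s) : s ∈ {3, 8}, s ≤ k}:
k:     0  1  2  3  4  5  6  7  8  9 10
g(k):  0  0  0  1  1  1  0  0  2  1  1
So g(10) = 1.

1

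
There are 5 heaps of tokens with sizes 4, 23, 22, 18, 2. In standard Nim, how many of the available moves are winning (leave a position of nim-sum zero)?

3

Write each in binary and XOR column by column:
  00100  (4)
  10111  (23)
  10110  (22)
  10010  (18)
  00010  (2)
  -----
  10101  (21)
The overall nim-sum is X = 21. A heap of size p has a winning move iff p XOR X < p (reduce it to p XOR X).
  4: 4 XOR 21 = 17 ≥ 4 — no move.
  23: 23 XOR 21 = 2 < 23 — winning move (to 2).
  22: 22 XOR 21 = 3 < 22 — winning move (to 3).
  18: 18 XOR 21 = 7 < 18 — winning move (to 7).
  2: 2 XOR 21 = 23 ≥ 2 — no move.
That gives 3 winning moves.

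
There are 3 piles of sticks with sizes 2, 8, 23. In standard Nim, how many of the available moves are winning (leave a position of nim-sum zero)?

1

Nim-sum: 2 ^ 8 ^ 23 = 29.
The overall nim-sum is X = 29. A pile of size p has a winning move iff p XOR X < p (reduce it to p XOR X).
  2: 2 XOR 29 = 31 ≥ 2 — no move.
  8: 8 XOR 29 = 21 ≥ 8 — no move.
  23: 23 XOR 29 = 10 < 23 — winning move (to 10).
That gives 1 winning move.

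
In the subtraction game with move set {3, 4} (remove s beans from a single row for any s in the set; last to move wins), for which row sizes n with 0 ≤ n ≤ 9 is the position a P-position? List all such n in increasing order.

Build the Grundy sequence with g(k) = mex{g(k−s) : s ∈ {3, 4}, s ≤ k}:
k:     0  1  2  3  4  5  6  7  8  9
g(k):  0  0  0  1  1  1  2  0  0  0
The P-positions (g = 0) in 0..9 are 0, 1, 2, 7, 8, 9.

0, 1, 2, 7, 8, 9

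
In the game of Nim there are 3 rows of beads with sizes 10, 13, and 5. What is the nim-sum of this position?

2

Bitwise XOR of the heap sizes:
  1010  (10)
  1101  (13)
  0101  (5)
  ----
  0010  (2)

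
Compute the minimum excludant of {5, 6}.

0

0 is not in the set, so the mex is 0.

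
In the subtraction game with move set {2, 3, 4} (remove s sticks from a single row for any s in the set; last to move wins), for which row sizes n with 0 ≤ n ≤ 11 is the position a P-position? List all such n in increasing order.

0, 1, 6, 7

Grundy values for subtraction set {2, 3, 4}:
g(0) = mex{} = 0
g(1) = mex{} = 0
g(2) = mex{0} = 1
g(3) = mex{0} = 1
g(4) = mex{0,1} = 2
g(5) = mex{0,1} = 2
g(6) = mex{1,2} = 0
g(7) = mex{1,2} = 0
g(8) = mex{0,2} = 1
g(9) = mex{0,2} = 1
g(10) = mex{0,1} = 2
g(11) = mex{0,1} = 2
The P-positions (g = 0) in 0..11 are 0, 1, 6, 7.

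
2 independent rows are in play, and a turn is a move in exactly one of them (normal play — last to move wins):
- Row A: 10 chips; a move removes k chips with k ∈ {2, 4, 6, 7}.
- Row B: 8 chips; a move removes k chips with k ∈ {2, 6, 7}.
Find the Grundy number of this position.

2

Grundy values for row A (subtraction set {2, 4, 6, 7}):
g(0) = mex{} = 0
g(1) = mex{} = 0
g(2) = mex{0} = 1
g(3) = mex{0} = 1
g(4) = mex{0,1} = 2
g(5) = mex{0,1} = 2
g(6) = mex{0,1,2} = 3
g(7) = mex{0,1,2} = 3
g(8) = mex{0,1,2,3} = 4
g(9) = mex{1,2,3} = 0
g(10) = mex{1,2,3,4} = 0
So g(10) = 0.
Build the Grundy sequence for row B with g(k) = mex{g(k−s) : s ∈ {2, 6, 7}, s ≤ k}:
k:     0  1  2  3  4  5  6  7  8
g(k):  0  0  1  1  0  0  1  1  2
So g(8) = 2.
The value of a disjunctive sum is the nim-sum of the parts.
Combined value = 0 ⊕ 2 = 2.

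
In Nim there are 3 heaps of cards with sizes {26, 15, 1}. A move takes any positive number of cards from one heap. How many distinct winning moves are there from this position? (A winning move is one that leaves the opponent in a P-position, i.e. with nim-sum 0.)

1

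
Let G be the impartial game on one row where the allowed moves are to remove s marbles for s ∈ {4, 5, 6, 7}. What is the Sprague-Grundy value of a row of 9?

2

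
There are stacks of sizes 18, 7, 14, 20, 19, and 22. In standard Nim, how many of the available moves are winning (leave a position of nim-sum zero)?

Write each in binary and XOR column by column:
  10010  (18)
  00111  (7)
  01110  (14)
  10100  (20)
  10011  (19)
  10110  (22)
  -----
  01010  (10)
The overall nim-sum is X = 10. A stack of size p has a winning move iff p XOR X < p (reduce it to p XOR X).
  18: 18 XOR 10 = 24 ≥ 18 — no move.
  7: 7 XOR 10 = 13 ≥ 7 — no move.
  14: 14 XOR 10 = 4 < 14 — winning move (to 4).
  20: 20 XOR 10 = 30 ≥ 20 — no move.
  19: 19 XOR 10 = 25 ≥ 19 — no move.
  22: 22 XOR 10 = 28 ≥ 22 — no move.
That gives 1 winning move.

1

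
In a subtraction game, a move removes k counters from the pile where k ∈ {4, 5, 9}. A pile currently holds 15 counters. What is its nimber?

Grundy values for subtraction set {4, 5, 9}:
k:     0  1  2  3  4  5  6  7  8  9 10 11 12 13 14 15
g(k):  0  0  0  0  1  1  1  1  2  2  2  2  3  0  0  0
So g(15) = 0.

0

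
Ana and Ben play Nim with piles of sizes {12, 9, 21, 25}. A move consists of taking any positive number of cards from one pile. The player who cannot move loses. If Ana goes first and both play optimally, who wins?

Ana wins

In binary:
  01100  (12)
  01001  (9)
  10101  (21)
  11001  (25)
  -----
  01001  (9)
The nim-sum is 9 ≠ 0, so this is an N-position: the player to move can win; Ana has a winning move.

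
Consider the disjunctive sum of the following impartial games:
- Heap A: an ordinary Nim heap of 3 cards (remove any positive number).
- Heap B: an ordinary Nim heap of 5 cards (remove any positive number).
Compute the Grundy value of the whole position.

6

Heap A is a plain Nim heap of size 3, so its Grundy value is 3.
Heap B is a plain Nim heap of size 5, so its Grundy value is 5.
By the Sprague-Grundy theorem, the Grundy value of a sum of independent games is the XOR of the component values.
Combined value = 3 XOR 5 = 6.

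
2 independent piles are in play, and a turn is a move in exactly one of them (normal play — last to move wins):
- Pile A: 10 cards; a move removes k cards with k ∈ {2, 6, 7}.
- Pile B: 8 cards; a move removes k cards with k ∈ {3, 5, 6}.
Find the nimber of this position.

1

For pile A, compute g(0), g(1), … with moves {2, 6, 7}:
g(0) = mex{} = 0
g(1) = mex{} = 0
g(2) = mex{0} = 1
g(3) = mex{0} = 1
g(4) = mex{1} = 0
g(5) = mex{1} = 0
g(6) = mex{0} = 1
g(7) = mex{0} = 1
g(8) = mex{0,1} = 2
g(9) = mex{1} = 0
g(10) = mex{0,1,2} = 3
So g(10) = 3.
Build the Grundy sequence for pile B with g(k) = mex{g(k−s) : s ∈ {3, 5, 6}, s ≤ k}:
g(0) = mex{} = 0
g(1) = mex{} = 0
g(2) = mex{} = 0
g(3) = mex{0} = 1
g(4) = mex{0} = 1
g(5) = mex{0} = 1
g(6) = mex{0,1} = 2
g(7) = mex{0,1} = 2
g(8) = mex{0,1} = 2
So g(8) = 2.
By the Sprague-Grundy theorem, the Grundy value of a sum of independent games is the XOR of the component values.
Combined value = 3 XOR 2 = 1.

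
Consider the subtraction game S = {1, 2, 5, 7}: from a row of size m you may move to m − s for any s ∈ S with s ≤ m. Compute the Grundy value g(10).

1

Build the Grundy sequence with g(k) = mex{g(k−s) : s ∈ {1, 2, 5, 7}, s ≤ k}:
k:     0  1  2  3  4  5  6  7  8  9 10
g(k):  0  1  2  0  1  2  0  1  2  0  1
So g(10) = 1.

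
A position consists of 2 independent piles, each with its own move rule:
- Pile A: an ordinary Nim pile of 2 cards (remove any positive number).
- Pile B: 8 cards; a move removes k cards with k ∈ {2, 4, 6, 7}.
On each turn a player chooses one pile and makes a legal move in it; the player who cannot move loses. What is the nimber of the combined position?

6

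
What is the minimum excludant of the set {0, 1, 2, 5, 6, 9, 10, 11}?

The values 0, 1, 2 are all present; 3 is the first non-negative integer missing from the set.

3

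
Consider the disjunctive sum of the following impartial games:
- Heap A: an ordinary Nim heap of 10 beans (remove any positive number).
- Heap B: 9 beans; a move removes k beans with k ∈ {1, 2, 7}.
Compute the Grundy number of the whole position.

Heap A is a plain Nim heap of size 10, so its Grundy value is 10.
Build the Grundy sequence for heap B with g(k) = mex{g(k−s) : s ∈ {1, 2, 7}, s ≤ k}:
g(0) = mex{} = 0
g(1) = mex{0} = 1
g(2) = mex{0,1} = 2
g(3) = mex{1,2} = 0
g(4) = mex{0,2} = 1
g(5) = mex{0,1} = 2
g(6) = mex{1,2} = 0
g(7) = mex{0,2} = 1
g(8) = mex{0,1} = 2
g(9) = mex{1,2} = 0
So g(9) = 0.
By the Sprague-Grundy theorem, the Grundy value of a sum of independent games is the XOR of the component values.
Combined value = 10 XOR 0 = 10.

10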